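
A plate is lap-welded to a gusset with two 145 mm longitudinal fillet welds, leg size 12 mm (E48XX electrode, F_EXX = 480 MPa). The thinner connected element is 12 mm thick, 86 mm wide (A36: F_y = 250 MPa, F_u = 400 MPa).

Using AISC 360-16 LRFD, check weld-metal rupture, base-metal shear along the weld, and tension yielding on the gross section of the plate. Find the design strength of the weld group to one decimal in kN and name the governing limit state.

232.2 kN (gross-section yield governs)

Weld metal: throat = 0.707×12 = 8.484 mm, L = 2×145 = 290 mm. φR_n = 0.75 × 0.6 × 480 × 8.484 × 290 = 531.4 kN.
Base metal shear (12 mm plate): yield φR_n = 1.0×0.6×250×12×290 = 522.0 kN; rupture φR_n = 0.75×0.6×400×12×290 = 626.4 kN; take 522.0 kN (yield).
Tension yield (gross): A_g = 86×12 = 1032 mm². φR_n = 0.90 × 250 × 1032 = 232.2 kN.
Governing: min(531.4, 522.0, 232.2) = 232.2 kN → gross-section yield.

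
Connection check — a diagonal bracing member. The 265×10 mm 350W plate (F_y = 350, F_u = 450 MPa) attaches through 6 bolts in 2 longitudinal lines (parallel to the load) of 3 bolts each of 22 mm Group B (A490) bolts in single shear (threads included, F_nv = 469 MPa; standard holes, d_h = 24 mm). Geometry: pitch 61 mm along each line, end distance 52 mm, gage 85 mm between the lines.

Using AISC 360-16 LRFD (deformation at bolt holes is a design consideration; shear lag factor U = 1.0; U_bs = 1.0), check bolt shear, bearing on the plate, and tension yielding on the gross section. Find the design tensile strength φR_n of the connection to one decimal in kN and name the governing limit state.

802.3 kN (bolt shear governs)

Bolt shear: A_b = π(22)²/4 = 380.13 mm². φR_n = 0.75 × 469 × 380.13 × 6 × 1 = 802.3 kN.
Bearing (10 mm plate, F_u = 450 MPa): end bolts L_c = 52 − 24/2 = 40, R_n = min(1.2×40×10×450, 2.4×22×10×450) = 216 kN/bolt; interior L_c = 61 − 24 = 37, R_n = 199.8 kN/bolt. φR_n = 0.75 × (2×216 + 4×199.8) = 923.4 kN.
Tension yield (gross): A_g = 265×10 = 2650 mm². φR_n = 0.90 × 350 × 2650 = 834.8 kN.
Governing: min(802.3, 923.4, 834.8) = 802.3 kN → bolt shear.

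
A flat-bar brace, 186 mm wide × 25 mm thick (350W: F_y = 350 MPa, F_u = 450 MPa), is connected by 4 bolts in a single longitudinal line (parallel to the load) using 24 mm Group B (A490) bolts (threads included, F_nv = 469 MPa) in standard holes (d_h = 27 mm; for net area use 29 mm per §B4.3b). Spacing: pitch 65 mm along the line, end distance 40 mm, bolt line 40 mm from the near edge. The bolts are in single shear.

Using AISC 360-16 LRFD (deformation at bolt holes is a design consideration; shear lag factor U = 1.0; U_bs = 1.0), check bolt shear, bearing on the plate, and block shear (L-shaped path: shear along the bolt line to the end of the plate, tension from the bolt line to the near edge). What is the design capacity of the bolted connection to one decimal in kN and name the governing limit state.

636.5 kN (bolt shear governs)

Bolt shear: A_b = π(24)²/4 = 452.39 mm². φR_n = 0.75 × 469 × 452.39 × 4 × 1 = 636.5 kN.
Bearing (25 mm plate, F_u = 450 MPa): end bolts L_c = 40 − 27/2 = 26.5, R_n = min(1.2×26.5×25×450, 2.4×24×25×450) = 357.75 kN/bolt; interior L_c = 65 − 27 = 38, R_n = 513 kN/bolt. φR_n = 0.75 × (1×357.75 + 3×513) = 1422.6 kN.
Block shear: shear path 1×[40+3×65] = 1×235 mm, A_gv = 5875, A_nv = 1×(235 − 3.5×29)×25 = 3337.5 mm²; tension to near edge: (40 − 0.5×29)×25 = 637.5 mm². R_n = min(0.6×450×3337.5, 0.6×350×5875) + 1.0×450×637.5 = min(901.13, 1233.8) + 286.88 = 1188 kN. φR_n = 0.75 × 1188 = 891.0 kN.
Governing: min(636.5, 1422.6, 891.0) = 636.5 kN → bolt shear.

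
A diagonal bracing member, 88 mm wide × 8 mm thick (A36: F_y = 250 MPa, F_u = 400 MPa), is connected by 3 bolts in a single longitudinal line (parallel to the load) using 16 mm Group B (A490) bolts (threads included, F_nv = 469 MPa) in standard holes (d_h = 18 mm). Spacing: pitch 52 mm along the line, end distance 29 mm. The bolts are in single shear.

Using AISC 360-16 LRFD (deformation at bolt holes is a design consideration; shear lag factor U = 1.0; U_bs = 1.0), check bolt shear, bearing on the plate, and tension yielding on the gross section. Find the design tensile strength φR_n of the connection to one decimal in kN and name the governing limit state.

158.4 kN (gross-section yield governs)

Bolt shear: A_b = π(16)²/4 = 201.06 mm². φR_n = 0.75 × 469 × 201.06 × 3 × 1 = 212.2 kN.
Bearing (8 mm plate, F_u = 400 MPa): end bolts L_c = 29 − 18/2 = 20, R_n = min(1.2×20×8×400, 2.4×16×8×400) = 76.8 kN/bolt; interior L_c = 52 − 18 = 34, R_n = 122.88 kN/bolt. φR_n = 0.75 × (1×76.8 + 2×122.88) = 241.9 kN.
Tension yield (gross): A_g = 88×8 = 704 mm². φR_n = 0.90 × 250 × 704 = 158.4 kN.
Governing: min(212.2, 241.9, 158.4) = 158.4 kN → gross-section yield.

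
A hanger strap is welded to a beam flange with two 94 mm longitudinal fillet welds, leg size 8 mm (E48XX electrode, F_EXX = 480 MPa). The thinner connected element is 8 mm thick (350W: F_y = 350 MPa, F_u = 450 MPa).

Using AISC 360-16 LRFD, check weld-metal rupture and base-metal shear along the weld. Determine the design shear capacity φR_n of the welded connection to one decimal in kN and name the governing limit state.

Weld metal: throat = 0.707×8 = 5.656 mm, L = 2×94 = 188 mm. φR_n = 0.75 × 0.6 × 480 × 5.656 × 188 = 229.7 kN.
Base metal shear (8 mm plate): yield φR_n = 1.0×0.6×350×8×188 = 315.8 kN; rupture φR_n = 0.75×0.6×450×8×188 = 304.6 kN; take 304.6 kN (rupture).
Governing: min(229.7, 304.6) = 229.7 kN → weld metal.

229.7 kN (weld metal governs)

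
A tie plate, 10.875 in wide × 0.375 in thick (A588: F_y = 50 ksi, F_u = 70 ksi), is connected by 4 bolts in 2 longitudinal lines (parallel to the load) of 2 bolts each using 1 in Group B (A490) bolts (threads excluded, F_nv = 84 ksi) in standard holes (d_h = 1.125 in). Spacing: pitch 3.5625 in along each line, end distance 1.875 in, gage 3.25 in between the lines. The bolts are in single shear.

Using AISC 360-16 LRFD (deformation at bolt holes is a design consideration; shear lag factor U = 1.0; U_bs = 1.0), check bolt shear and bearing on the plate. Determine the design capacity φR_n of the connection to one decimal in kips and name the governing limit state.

156.5 kips (bearing governs)

Bolt shear: A_b = π(1)²/4 = 0.7854 in². φR_n = 0.75 × 84 × 0.7854 × 4 × 1 = 197.9 kips.
Bearing (0.375 in plate, F_u = 70 ksi): end bolts L_c = 1.875 − 1.125/2 = 1.3125, R_n = min(1.2×1.3125×0.375×70, 2.4×1×0.375×70) = 41.344 kips/bolt; interior L_c = 3.5625 − 1.125 = 2.4375, R_n = 63 kips/bolt. φR_n = 0.75 × (2×41.344 + 2×63) = 156.5 kips.
Governing: min(197.9, 156.5) = 156.5 kips → bearing.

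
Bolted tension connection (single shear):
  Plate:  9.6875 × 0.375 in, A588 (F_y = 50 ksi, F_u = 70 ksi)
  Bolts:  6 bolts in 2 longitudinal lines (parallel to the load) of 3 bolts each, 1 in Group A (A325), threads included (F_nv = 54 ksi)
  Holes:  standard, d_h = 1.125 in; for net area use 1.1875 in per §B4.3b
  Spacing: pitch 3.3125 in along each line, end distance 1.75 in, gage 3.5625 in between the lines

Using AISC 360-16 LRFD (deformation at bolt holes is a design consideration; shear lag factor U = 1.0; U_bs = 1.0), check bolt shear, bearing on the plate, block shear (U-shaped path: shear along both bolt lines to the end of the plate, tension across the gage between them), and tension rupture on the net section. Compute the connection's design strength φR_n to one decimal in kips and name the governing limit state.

144.0 kips (net-section rupture governs)

Bolt shear: A_b = π(1)²/4 = 0.7854 in². φR_n = 0.75 × 54 × 0.7854 × 6 × 1 = 190.9 kips.
Bearing (0.375 in plate, F_u = 70 ksi): end bolts L_c = 1.75 − 1.125/2 = 1.1875, R_n = min(1.2×1.1875×0.375×70, 2.4×1×0.375×70) = 37.406 kips/bolt; interior L_c = 3.3125 − 1.125 = 2.1875, R_n = 63 kips/bolt. φR_n = 0.75 × (2×37.406 + 4×63) = 245.1 kips.
Block shear: shear path 2×[1.75+2×3.3125] = 2×8.375 in, A_gv = 6.2813, A_nv = 2×(8.375 − 2.5×1.1875)×0.375 = 4.0547 in²; tension across gage: (3.5625 − 1×1.1875)×0.375 = 0.89063 in². R_n = min(0.6×70×4.0547, 0.6×50×6.2813) + 1.0×70×0.89063 = min(170.3, 188.44) + 62.344 = 232.64 kips. φR_n = 0.75 × 232.64 = 174.5 kips.
Tension rupture (net): A_n = (9.6875 − 2×1.1875)×0.375 = 2.7422 in² (U = 1.0, A_e = A_n). φR_n = 0.75 × 70 × 2.7422 = 144.0 kips.
Governing: min(190.9, 245.1, 174.5, 144.0) = 144.0 kips → net-section rupture.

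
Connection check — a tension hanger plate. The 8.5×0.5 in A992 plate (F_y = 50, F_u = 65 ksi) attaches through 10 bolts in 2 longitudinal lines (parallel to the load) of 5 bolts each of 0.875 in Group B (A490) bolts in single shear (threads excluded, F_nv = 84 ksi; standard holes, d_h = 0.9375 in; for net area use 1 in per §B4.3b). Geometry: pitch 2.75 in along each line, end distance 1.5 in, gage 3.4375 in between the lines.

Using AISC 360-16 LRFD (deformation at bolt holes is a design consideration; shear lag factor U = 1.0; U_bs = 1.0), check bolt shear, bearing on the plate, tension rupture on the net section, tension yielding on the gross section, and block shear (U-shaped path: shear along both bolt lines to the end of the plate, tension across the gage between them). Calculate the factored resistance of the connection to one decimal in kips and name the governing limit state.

158.4 kips (net-section rupture governs)

Bolt shear: A_b = π(0.875)²/4 = 0.60132 in². φR_n = 0.75 × 84 × 0.60132 × 10 × 1 = 378.8 kips.
Bearing (0.5 in plate, F_u = 65 ksi): end bolts L_c = 1.5 − 0.9375/2 = 1.03125, R_n = min(1.2×1.03125×0.5×65, 2.4×0.875×0.5×65) = 40.219 kips/bolt; interior L_c = 2.75 − 0.9375 = 1.8125, R_n = 68.25 kips/bolt. φR_n = 0.75 × (2×40.219 + 8×68.25) = 469.8 kips.
Tension rupture (net): A_n = (8.5 − 2×1)×0.5 = 3.25 in² (U = 1.0, A_e = A_n). φR_n = 0.75 × 65 × 3.25 = 158.4 kips.
Tension yield (gross): A_g = 8.5×0.5 = 4.25 in². φR_n = 0.90 × 50 × 4.25 = 191.3 kips.
Block shear: shear path 2×[1.5+4×2.75] = 2×12.5 in, A_gv = 12.5, A_nv = 2×(12.5 − 4.5×1)×0.5 = 8 in²; tension across gage: (3.4375 − 1×1)×0.5 = 1.2188 in². R_n = min(0.6×65×8, 0.6×50×12.5) + 1.0×65×1.2188 = min(312, 375) + 79.222 = 391.22 kips. φR_n = 0.75 × 391.22 = 293.4 kips.
Governing: min(378.8, 469.8, 158.4, 191.3, 293.4) = 158.4 kips → net-section rupture.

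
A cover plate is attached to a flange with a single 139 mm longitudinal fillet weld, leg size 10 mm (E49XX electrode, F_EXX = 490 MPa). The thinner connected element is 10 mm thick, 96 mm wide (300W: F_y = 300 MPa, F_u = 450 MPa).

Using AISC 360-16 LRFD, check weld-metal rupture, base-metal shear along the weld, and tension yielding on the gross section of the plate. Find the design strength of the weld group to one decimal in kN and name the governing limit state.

Weld metal: throat = 0.707×10 = 7.07 mm, L = 139 mm. φR_n = 0.75 × 0.6 × 490 × 7.07 × 139 = 216.7 kN.
Base metal shear (10 mm plate): yield φR_n = 1.0×0.6×300×10×139 = 250.2 kN; rupture φR_n = 0.75×0.6×450×10×139 = 281.5 kN; take 250.2 kN (yield).
Tension yield (gross): A_g = 96×10 = 960 mm². φR_n = 0.90 × 300 × 960 = 259.2 kN.
Governing: min(216.7, 250.2, 259.2) = 216.7 kN → weld metal.

216.7 kN (weld metal governs)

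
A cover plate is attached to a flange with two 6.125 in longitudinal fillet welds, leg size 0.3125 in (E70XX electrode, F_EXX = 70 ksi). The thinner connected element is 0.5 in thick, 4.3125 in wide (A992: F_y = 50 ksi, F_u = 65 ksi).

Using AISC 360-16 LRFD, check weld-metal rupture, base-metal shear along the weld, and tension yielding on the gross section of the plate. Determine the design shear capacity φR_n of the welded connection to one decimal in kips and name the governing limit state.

Weld metal: throat = 0.707×0.3125 = 0.22094 in, L = 2×6.125 = 12.25 in. φR_n = 0.75 × 0.6 × 70 × 0.22094 × 12.25 = 85.3 kips.
Base metal shear (0.5 in plate): yield φR_n = 1.0×0.6×50×0.5×12.25 = 183.8 kips; rupture φR_n = 0.75×0.6×65×0.5×12.25 = 179.2 kips; take 179.2 kips (rupture).
Tension yield (gross): A_g = 4.3125×0.5 = 2.1563 in². φR_n = 0.90 × 50 × 2.1563 = 97.0 kips.
Governing: min(85.3, 179.2, 97.0) = 85.3 kips → weld metal.

85.3 kips (weld metal governs)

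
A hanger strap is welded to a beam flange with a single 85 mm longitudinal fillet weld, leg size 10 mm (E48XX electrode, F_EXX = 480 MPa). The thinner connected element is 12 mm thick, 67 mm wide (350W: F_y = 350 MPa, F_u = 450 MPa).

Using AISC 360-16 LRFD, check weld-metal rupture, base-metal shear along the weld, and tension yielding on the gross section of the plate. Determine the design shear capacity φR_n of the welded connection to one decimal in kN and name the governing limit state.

129.8 kN (weld metal governs)

Weld metal: throat = 0.707×10 = 7.07 mm, L = 85 mm. φR_n = 0.75 × 0.6 × 480 × 7.07 × 85 = 129.8 kN.
Base metal shear (12 mm plate): yield φR_n = 1.0×0.6×350×12×85 = 214.2 kN; rupture φR_n = 0.75×0.6×450×12×85 = 206.6 kN; take 206.6 kN (rupture).
Tension yield (gross): A_g = 67×12 = 804 mm². φR_n = 0.90 × 350 × 804 = 253.3 kN.
Governing: min(129.8, 206.6, 253.3) = 129.8 kN → weld metal.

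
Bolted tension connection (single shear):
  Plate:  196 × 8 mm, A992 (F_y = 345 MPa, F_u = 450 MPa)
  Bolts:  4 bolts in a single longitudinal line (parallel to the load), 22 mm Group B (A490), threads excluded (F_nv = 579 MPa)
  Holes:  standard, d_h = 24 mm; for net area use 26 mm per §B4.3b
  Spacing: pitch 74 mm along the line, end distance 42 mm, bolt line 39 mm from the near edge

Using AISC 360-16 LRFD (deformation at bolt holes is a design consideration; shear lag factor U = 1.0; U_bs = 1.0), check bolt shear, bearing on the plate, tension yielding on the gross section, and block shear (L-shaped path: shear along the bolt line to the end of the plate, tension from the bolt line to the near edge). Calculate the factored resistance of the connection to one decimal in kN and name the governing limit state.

Bolt shear: A_b = π(22)²/4 = 380.13 mm². φR_n = 0.75 × 579 × 380.13 × 4 × 1 = 660.3 kN.
Bearing (8 mm plate, F_u = 450 MPa): end bolts L_c = 42 − 24/2 = 30, R_n = min(1.2×30×8×450, 2.4×22×8×450) = 129.6 kN/bolt; interior L_c = 74 − 24 = 50, R_n = 190.08 kN/bolt. φR_n = 0.75 × (1×129.6 + 3×190.08) = 524.9 kN.
Tension yield (gross): A_g = 196×8 = 1568 mm². φR_n = 0.90 × 345 × 1568 = 486.9 kN.
Block shear: shear path 1×[42+3×74] = 1×264 mm, A_gv = 2112, A_nv = 1×(264 − 3.5×26)×8 = 1384 mm²; tension to near edge: (39 − 0.5×26)×8 = 208 mm². R_n = min(0.6×450×1384, 0.6×345×2112) + 1.0×450×208 = min(373.68, 437.18) + 93.6 = 467.28 kN. φR_n = 0.75 × 467.28 = 350.5 kN.
Governing: min(660.3, 524.9, 486.9, 350.5) = 350.5 kN → block shear.

350.5 kN (block shear governs)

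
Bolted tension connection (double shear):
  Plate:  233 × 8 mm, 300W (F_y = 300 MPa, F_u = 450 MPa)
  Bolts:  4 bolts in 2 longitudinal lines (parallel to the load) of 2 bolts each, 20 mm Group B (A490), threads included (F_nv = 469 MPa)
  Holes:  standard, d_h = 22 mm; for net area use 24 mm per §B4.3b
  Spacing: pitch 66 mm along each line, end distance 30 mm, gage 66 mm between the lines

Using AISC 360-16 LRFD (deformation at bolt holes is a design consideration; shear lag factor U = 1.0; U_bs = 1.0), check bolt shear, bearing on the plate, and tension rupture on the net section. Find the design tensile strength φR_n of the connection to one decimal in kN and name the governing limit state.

Bolt shear: A_b = π(20)²/4 = 314.16 mm². φR_n = 0.75 × 469 × 314.16 × 4 × 2 = 884.0 kN.
Bearing (8 mm plate, F_u = 450 MPa): end bolts L_c = 30 − 22/2 = 19, R_n = min(1.2×19×8×450, 2.4×20×8×450) = 82.08 kN/bolt; interior L_c = 66 − 22 = 44, R_n = 172.8 kN/bolt. φR_n = 0.75 × (2×82.08 + 2×172.8) = 382.3 kN.
Tension rupture (net): A_n = (233 − 2×24)×8 = 1480 mm² (U = 1.0, A_e = A_n). φR_n = 0.75 × 450 × 1480 = 499.5 kN.
Governing: min(884.0, 382.3, 499.5) = 382.3 kN → bearing.

382.3 kN (bearing governs)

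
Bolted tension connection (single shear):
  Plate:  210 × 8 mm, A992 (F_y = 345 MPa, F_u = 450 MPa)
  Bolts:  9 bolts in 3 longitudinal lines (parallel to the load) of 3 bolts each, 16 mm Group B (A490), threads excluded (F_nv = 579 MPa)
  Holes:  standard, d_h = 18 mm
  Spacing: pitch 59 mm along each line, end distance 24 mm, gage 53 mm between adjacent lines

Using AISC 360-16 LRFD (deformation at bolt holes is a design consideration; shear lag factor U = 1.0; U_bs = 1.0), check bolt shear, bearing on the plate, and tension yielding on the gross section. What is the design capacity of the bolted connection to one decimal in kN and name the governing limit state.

Bolt shear: A_b = π(16)²/4 = 201.06 mm². φR_n = 0.75 × 579 × 201.06 × 9 × 1 = 785.8 kN.
Bearing (8 mm plate, F_u = 450 MPa): end bolts L_c = 24 − 18/2 = 15, R_n = min(1.2×15×8×450, 2.4×16×8×450) = 64.8 kN/bolt; interior L_c = 59 − 18 = 41, R_n = 138.24 kN/bolt. φR_n = 0.75 × (3×64.8 + 6×138.24) = 767.9 kN.
Tension yield (gross): A_g = 210×8 = 1680 mm². φR_n = 0.90 × 345 × 1680 = 521.6 kN.
Governing: min(785.8, 767.9, 521.6) = 521.6 kN → gross-section yield.

521.6 kN (gross-section yield governs)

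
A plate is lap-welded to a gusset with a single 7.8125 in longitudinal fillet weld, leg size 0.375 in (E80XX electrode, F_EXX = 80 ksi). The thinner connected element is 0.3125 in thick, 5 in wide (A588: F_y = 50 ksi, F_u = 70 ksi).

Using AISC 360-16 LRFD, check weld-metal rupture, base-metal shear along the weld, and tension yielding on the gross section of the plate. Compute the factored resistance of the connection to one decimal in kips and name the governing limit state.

Weld metal: throat = 0.707×0.375 = 0.26513 in, L = 7.8125 in. φR_n = 0.75 × 0.6 × 80 × 0.26513 × 7.8125 = 74.6 kips.
Base metal shear (0.3125 in plate): yield φR_n = 1.0×0.6×50×0.3125×7.8125 = 73.2 kips; rupture φR_n = 0.75×0.6×70×0.3125×7.8125 = 76.9 kips; take 73.2 kips (yield).
Tension yield (gross): A_g = 5×0.3125 = 1.5625 in². φR_n = 0.90 × 50 × 1.5625 = 70.3 kips.
Governing: min(74.6, 73.2, 70.3) = 70.3 kips → gross-section yield.

70.3 kips (gross-section yield governs)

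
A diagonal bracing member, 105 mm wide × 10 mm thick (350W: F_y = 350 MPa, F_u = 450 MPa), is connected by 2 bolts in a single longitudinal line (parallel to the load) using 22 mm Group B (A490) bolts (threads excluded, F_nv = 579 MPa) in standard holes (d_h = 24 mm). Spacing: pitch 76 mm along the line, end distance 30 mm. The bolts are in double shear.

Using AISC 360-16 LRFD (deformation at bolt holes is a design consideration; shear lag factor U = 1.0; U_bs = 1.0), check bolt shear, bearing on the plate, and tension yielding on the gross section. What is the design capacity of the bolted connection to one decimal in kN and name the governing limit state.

Bolt shear: A_b = π(22)²/4 = 380.13 mm². φR_n = 0.75 × 579 × 380.13 × 2 × 2 = 660.3 kN.
Bearing (10 mm plate, F_u = 450 MPa): end bolts L_c = 30 − 24/2 = 18, R_n = min(1.2×18×10×450, 2.4×22×10×450) = 97.2 kN/bolt; interior L_c = 76 − 24 = 52, R_n = 237.6 kN/bolt. φR_n = 0.75 × (1×97.2 + 1×237.6) = 251.1 kN.
Tension yield (gross): A_g = 105×10 = 1050 mm². φR_n = 0.90 × 350 × 1050 = 330.8 kN.
Governing: min(660.3, 251.1, 330.8) = 251.1 kN → bearing.

251.1 kN (bearing governs)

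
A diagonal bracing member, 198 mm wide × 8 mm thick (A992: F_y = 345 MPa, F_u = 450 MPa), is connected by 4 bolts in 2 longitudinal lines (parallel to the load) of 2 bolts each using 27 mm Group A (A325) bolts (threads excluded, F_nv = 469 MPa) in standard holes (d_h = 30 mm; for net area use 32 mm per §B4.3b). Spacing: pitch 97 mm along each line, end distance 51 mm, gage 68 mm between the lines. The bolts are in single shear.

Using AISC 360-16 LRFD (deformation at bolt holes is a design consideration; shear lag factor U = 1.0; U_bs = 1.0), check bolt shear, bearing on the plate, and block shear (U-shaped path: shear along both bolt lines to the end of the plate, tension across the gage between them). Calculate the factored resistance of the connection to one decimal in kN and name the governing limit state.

Bolt shear: A_b = π(27)²/4 = 572.56 mm². φR_n = 0.75 × 469 × 572.56 × 4 × 1 = 805.6 kN.
Bearing (8 mm plate, F_u = 450 MPa): end bolts L_c = 51 − 30/2 = 36, R_n = min(1.2×36×8×450, 2.4×27×8×450) = 155.52 kN/bolt; interior L_c = 97 − 30 = 67, R_n = 233.28 kN/bolt. φR_n = 0.75 × (2×155.52 + 2×233.28) = 583.2 kN.
Block shear: shear path 2×[51+1×97] = 2×148 mm, A_gv = 2368, A_nv = 2×(148 − 1.5×32)×8 = 1600 mm²; tension across gage: (68 − 1×32)×8 = 288 mm². R_n = min(0.6×450×1600, 0.6×345×2368) + 1.0×450×288 = min(432, 490.18) + 129.6 = 561.6 kN. φR_n = 0.75 × 561.6 = 421.2 kN.
Governing: min(805.6, 583.2, 421.2) = 421.2 kN → block shear.

421.2 kN (block shear governs)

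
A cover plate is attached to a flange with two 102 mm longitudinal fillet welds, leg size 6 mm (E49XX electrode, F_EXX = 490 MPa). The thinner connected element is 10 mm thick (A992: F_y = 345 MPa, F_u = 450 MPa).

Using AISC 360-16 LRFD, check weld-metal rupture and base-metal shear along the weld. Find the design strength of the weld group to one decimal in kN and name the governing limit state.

190.8 kN (weld metal governs)

Weld metal: throat = 0.707×6 = 4.242 mm, L = 2×102 = 204 mm. φR_n = 0.75 × 0.6 × 490 × 4.242 × 204 = 190.8 kN.
Base metal shear (10 mm plate): yield φR_n = 1.0×0.6×345×10×204 = 422.3 kN; rupture φR_n = 0.75×0.6×450×10×204 = 413.1 kN; take 413.1 kN (rupture).
Governing: min(190.8, 413.1) = 190.8 kN → weld metal.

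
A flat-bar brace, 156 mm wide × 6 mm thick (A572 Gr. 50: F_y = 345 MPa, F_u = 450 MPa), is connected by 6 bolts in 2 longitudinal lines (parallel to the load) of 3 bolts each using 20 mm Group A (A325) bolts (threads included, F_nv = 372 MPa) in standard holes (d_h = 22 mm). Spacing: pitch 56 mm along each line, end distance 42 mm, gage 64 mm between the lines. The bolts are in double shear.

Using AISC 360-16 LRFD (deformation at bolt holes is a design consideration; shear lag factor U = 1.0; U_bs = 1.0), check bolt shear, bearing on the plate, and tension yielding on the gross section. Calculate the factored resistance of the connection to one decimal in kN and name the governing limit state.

Bolt shear: A_b = π(20)²/4 = 314.16 mm². φR_n = 0.75 × 372 × 314.16 × 6 × 2 = 1051.8 kN.
Bearing (6 mm plate, F_u = 450 MPa): end bolts L_c = 42 − 22/2 = 31, R_n = min(1.2×31×6×450, 2.4×20×6×450) = 100.44 kN/bolt; interior L_c = 56 − 22 = 34, R_n = 110.16 kN/bolt. φR_n = 0.75 × (2×100.44 + 4×110.16) = 481.1 kN.
Tension yield (gross): A_g = 156×6 = 936 mm². φR_n = 0.90 × 345 × 936 = 290.6 kN.
Governing: min(1051.8, 481.1, 290.6) = 290.6 kN → gross-section yield.

290.6 kN (gross-section yield governs)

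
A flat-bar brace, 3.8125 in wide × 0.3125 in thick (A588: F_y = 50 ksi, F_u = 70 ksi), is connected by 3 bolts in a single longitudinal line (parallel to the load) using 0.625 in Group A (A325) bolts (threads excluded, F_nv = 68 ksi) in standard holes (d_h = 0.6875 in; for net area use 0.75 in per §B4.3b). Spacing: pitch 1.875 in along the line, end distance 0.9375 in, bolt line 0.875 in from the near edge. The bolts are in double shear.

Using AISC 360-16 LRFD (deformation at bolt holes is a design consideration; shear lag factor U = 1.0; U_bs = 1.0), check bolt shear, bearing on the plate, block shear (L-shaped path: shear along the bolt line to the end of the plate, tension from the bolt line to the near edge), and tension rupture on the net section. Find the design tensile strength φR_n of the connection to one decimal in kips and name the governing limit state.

35.9 kips (block shear governs)

Bolt shear: A_b = π(0.625)²/4 = 0.3068 in². φR_n = 0.75 × 68 × 0.3068 × 3 × 2 = 93.9 kips.
Bearing (0.3125 in plate, F_u = 70 ksi): end bolts L_c = 0.9375 − 0.6875/2 = 0.59375, R_n = min(1.2×0.59375×0.3125×70, 2.4×0.625×0.3125×70) = 15.586 kips/bolt; interior L_c = 1.875 − 0.6875 = 1.1875, R_n = 31.172 kips/bolt. φR_n = 0.75 × (1×15.586 + 2×31.172) = 58.4 kips.
Block shear: shear path 1×[0.9375+2×1.875] = 1×4.6875 in, A_gv = 1.4648, A_nv = 1×(4.6875 − 2.5×0.75)×0.3125 = 0.87891 in²; tension to near edge: (0.875 − 0.5×0.75)×0.3125 = 0.15625 in². R_n = min(0.6×70×0.87891, 0.6×50×1.4648) + 1.0×70×0.15625 = min(36.914, 43.944) + 10.938 = 47.852 kips. φR_n = 0.75 × 47.852 = 35.9 kips.
Tension rupture (net): A_n = (3.8125 − 1×0.75)×0.3125 = 0.95703 in² (U = 1.0, A_e = A_n). φR_n = 0.75 × 70 × 0.95703 = 50.2 kips.
Governing: min(93.9, 58.4, 35.9, 50.2) = 35.9 kips → block shear.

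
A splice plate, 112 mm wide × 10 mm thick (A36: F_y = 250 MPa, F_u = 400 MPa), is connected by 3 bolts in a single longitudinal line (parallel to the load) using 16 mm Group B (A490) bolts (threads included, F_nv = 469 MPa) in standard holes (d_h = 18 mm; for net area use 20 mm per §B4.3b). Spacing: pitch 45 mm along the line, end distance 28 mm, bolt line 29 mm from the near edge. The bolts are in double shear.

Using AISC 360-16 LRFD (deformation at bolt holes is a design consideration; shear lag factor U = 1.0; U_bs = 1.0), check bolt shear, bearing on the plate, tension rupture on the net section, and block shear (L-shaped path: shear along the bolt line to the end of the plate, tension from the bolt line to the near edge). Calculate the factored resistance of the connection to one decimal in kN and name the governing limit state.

Bolt shear: A_b = π(16)²/4 = 201.06 mm². φR_n = 0.75 × 469 × 201.06 × 3 × 2 = 424.3 kN.
Bearing (10 mm plate, F_u = 400 MPa): end bolts L_c = 28 − 18/2 = 19, R_n = min(1.2×19×10×400, 2.4×16×10×400) = 91.2 kN/bolt; interior L_c = 45 − 18 = 27, R_n = 129.6 kN/bolt. φR_n = 0.75 × (1×91.2 + 2×129.6) = 262.8 kN.
Tension rupture (net): A_n = (112 − 1×20)×10 = 920 mm² (U = 1.0, A_e = A_n). φR_n = 0.75 × 400 × 920 = 276.0 kN.
Block shear: shear path 1×[28+2×45] = 1×118 mm, A_gv = 1180, A_nv = 1×(118 − 2.5×20)×10 = 680 mm²; tension to near edge: (29 − 0.5×20)×10 = 190 mm². R_n = min(0.6×400×680, 0.6×250×1180) + 1.0×400×190 = min(163.2, 177) + 76 = 239.2 kN. φR_n = 0.75 × 239.2 = 179.4 kN.
Governing: min(424.3, 262.8, 276.0, 179.4) = 179.4 kN → block shear.

179.4 kN (block shear governs)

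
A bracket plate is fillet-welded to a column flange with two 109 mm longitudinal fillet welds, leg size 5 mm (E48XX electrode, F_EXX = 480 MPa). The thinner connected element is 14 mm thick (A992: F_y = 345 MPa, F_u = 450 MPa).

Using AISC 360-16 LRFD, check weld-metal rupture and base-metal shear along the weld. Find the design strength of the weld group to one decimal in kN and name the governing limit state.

Weld metal: throat = 0.707×5 = 3.535 mm, L = 2×109 = 218 mm. φR_n = 0.75 × 0.6 × 480 × 3.535 × 218 = 166.5 kN.
Base metal shear (14 mm plate): yield φR_n = 1.0×0.6×345×14×218 = 631.8 kN; rupture φR_n = 0.75×0.6×450×14×218 = 618.0 kN; take 618.0 kN (rupture).
Governing: min(166.5, 618.0) = 166.5 kN → weld metal.

166.5 kN (weld metal governs)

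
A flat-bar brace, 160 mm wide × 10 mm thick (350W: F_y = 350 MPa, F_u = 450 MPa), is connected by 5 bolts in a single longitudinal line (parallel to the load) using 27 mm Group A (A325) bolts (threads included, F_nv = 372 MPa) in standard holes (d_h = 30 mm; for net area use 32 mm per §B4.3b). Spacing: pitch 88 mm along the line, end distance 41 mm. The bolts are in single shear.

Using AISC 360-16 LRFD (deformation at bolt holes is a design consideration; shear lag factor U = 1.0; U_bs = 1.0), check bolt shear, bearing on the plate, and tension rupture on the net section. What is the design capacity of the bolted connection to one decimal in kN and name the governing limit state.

432.0 kN (net-section rupture governs)

Bolt shear: A_b = π(27)²/4 = 572.56 mm². φR_n = 0.75 × 372 × 572.56 × 5 × 1 = 798.7 kN.
Bearing (10 mm plate, F_u = 450 MPa): end bolts L_c = 41 − 30/2 = 26, R_n = min(1.2×26×10×450, 2.4×27×10×450) = 140.4 kN/bolt; interior L_c = 88 − 30 = 58, R_n = 291.6 kN/bolt. φR_n = 0.75 × (1×140.4 + 4×291.6) = 980.1 kN.
Tension rupture (net): A_n = (160 − 1×32)×10 = 1280 mm² (U = 1.0, A_e = A_n). φR_n = 0.75 × 450 × 1280 = 432.0 kN.
Governing: min(798.7, 980.1, 432.0) = 432.0 kN → net-section rupture.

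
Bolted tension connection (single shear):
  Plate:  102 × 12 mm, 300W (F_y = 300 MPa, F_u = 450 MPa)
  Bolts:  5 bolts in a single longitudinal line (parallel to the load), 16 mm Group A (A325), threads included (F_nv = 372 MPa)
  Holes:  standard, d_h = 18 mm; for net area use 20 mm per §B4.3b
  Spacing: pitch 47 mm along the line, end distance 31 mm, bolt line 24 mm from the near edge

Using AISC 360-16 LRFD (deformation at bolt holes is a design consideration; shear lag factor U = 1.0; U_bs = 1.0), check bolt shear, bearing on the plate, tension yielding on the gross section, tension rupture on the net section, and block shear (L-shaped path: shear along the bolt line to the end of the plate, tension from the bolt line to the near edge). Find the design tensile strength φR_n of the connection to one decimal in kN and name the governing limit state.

Bolt shear: A_b = π(16)²/4 = 201.06 mm². φR_n = 0.75 × 372 × 201.06 × 5 × 1 = 280.5 kN.
Bearing (12 mm plate, F_u = 450 MPa): end bolts L_c = 31 − 18/2 = 22, R_n = min(1.2×22×12×450, 2.4×16×12×450) = 142.56 kN/bolt; interior L_c = 47 − 18 = 29, R_n = 187.92 kN/bolt. φR_n = 0.75 × (1×142.56 + 4×187.92) = 670.7 kN.
Tension yield (gross): A_g = 102×12 = 1224 mm². φR_n = 0.90 × 300 × 1224 = 330.5 kN.
Tension rupture (net): A_n = (102 − 1×20)×12 = 984 mm² (U = 1.0, A_e = A_n). φR_n = 0.75 × 450 × 984 = 332.1 kN.
Block shear: shear path 1×[31+4×47] = 1×219 mm, A_gv = 2628, A_nv = 1×(219 − 4.5×20)×12 = 1548 mm²; tension to near edge: (24 − 0.5×20)×12 = 168 mm². R_n = min(0.6×450×1548, 0.6×300×2628) + 1.0×450×168 = min(417.96, 473.04) + 75.6 = 493.56 kN. φR_n = 0.75 × 493.56 = 370.2 kN.
Governing: min(280.5, 670.7, 330.5, 332.1, 370.2) = 280.5 kN → bolt shear.

280.5 kN (bolt shear governs)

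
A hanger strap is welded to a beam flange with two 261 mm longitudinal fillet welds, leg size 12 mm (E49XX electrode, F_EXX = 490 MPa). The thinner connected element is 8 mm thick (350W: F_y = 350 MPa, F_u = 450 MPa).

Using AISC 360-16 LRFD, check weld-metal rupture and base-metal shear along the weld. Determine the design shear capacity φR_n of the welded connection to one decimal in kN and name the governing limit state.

Weld metal: throat = 0.707×12 = 8.484 mm, L = 2×261 = 522 mm. φR_n = 0.75 × 0.6 × 490 × 8.484 × 522 = 976.5 kN.
Base metal shear (8 mm plate): yield φR_n = 1.0×0.6×350×8×522 = 877.0 kN; rupture φR_n = 0.75×0.6×450×8×522 = 845.6 kN; take 845.6 kN (rupture).
Governing: min(976.5, 845.6) = 845.6 kN → base-metal shear.

845.6 kN (base-metal shear governs)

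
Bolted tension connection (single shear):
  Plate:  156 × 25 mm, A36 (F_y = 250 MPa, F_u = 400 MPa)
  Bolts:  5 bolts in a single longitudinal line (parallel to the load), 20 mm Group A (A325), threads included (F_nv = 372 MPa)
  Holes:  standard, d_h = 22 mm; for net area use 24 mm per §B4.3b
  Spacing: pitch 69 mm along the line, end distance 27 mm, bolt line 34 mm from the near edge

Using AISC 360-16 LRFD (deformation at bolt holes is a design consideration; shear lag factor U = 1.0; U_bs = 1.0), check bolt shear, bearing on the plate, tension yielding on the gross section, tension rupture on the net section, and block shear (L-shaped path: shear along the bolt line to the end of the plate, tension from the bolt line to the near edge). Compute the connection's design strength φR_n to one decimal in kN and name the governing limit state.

438.3 kN (bolt shear governs)

Bolt shear: A_b = π(20)²/4 = 314.16 mm². φR_n = 0.75 × 372 × 314.16 × 5 × 1 = 438.3 kN.
Bearing (25 mm plate, F_u = 400 MPa): end bolts L_c = 27 − 22/2 = 16, R_n = min(1.2×16×25×400, 2.4×20×25×400) = 192 kN/bolt; interior L_c = 69 − 22 = 47, R_n = 480 kN/bolt. φR_n = 0.75 × (1×192 + 4×480) = 1584.0 kN.
Tension yield (gross): A_g = 156×25 = 3900 mm². φR_n = 0.90 × 250 × 3900 = 877.5 kN.
Tension rupture (net): A_n = (156 − 1×24)×25 = 3300 mm² (U = 1.0, A_e = A_n). φR_n = 0.75 × 400 × 3300 = 990.0 kN.
Block shear: shear path 1×[27+4×69] = 1×303 mm, A_gv = 7575, A_nv = 1×(303 − 4.5×24)×25 = 4875 mm²; tension to near edge: (34 − 0.5×24)×25 = 550 mm². R_n = min(0.6×400×4875, 0.6×250×7575) + 1.0×400×550 = min(1170, 1136.3) + 220 = 1356.3 kN. φR_n = 0.75 × 1356.3 = 1017.2 kN.
Governing: min(438.3, 1584.0, 877.5, 990.0, 1017.2) = 438.3 kN → bolt shear.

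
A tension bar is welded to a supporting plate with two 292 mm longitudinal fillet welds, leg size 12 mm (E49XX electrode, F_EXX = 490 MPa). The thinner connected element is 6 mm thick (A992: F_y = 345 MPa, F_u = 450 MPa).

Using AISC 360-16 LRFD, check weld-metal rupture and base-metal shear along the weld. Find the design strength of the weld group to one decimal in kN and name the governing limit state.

Weld metal: throat = 0.707×12 = 8.484 mm, L = 2×292 = 584 mm. φR_n = 0.75 × 0.6 × 490 × 8.484 × 584 = 1092.5 kN.
Base metal shear (6 mm plate): yield φR_n = 1.0×0.6×345×6×584 = 725.3 kN; rupture φR_n = 0.75×0.6×450×6×584 = 709.6 kN; take 709.6 kN (rupture).
Governing: min(1092.5, 709.6) = 709.6 kN → base-metal shear.

709.6 kN (base-metal shear governs)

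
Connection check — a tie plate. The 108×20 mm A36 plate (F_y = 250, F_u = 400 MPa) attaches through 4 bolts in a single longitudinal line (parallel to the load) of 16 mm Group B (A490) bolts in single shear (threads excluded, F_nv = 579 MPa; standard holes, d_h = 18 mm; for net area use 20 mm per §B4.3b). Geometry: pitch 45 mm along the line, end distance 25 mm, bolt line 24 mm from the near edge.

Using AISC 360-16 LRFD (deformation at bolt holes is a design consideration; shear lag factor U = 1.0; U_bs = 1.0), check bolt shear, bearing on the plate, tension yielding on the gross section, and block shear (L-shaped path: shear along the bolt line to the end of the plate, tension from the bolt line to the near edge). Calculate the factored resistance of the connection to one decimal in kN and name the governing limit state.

349.2 kN (bolt shear governs)

Bolt shear: A_b = π(16)²/4 = 201.06 mm². φR_n = 0.75 × 579 × 201.06 × 4 × 1 = 349.2 kN.
Bearing (20 mm plate, F_u = 400 MPa): end bolts L_c = 25 − 18/2 = 16, R_n = min(1.2×16×20×400, 2.4×16×20×400) = 153.6 kN/bolt; interior L_c = 45 − 18 = 27, R_n = 259.2 kN/bolt. φR_n = 0.75 × (1×153.6 + 3×259.2) = 698.4 kN.
Tension yield (gross): A_g = 108×20 = 2160 mm². φR_n = 0.90 × 250 × 2160 = 486.0 kN.
Block shear: shear path 1×[25+3×45] = 1×160 mm, A_gv = 3200, A_nv = 1×(160 − 3.5×20)×20 = 1800 mm²; tension to near edge: (24 − 0.5×20)×20 = 280 mm². R_n = min(0.6×400×1800, 0.6×250×3200) + 1.0×400×280 = min(432, 480) + 112 = 544 kN. φR_n = 0.75 × 544 = 408.0 kN.
Governing: min(349.2, 698.4, 486.0, 408.0) = 349.2 kN → bolt shear.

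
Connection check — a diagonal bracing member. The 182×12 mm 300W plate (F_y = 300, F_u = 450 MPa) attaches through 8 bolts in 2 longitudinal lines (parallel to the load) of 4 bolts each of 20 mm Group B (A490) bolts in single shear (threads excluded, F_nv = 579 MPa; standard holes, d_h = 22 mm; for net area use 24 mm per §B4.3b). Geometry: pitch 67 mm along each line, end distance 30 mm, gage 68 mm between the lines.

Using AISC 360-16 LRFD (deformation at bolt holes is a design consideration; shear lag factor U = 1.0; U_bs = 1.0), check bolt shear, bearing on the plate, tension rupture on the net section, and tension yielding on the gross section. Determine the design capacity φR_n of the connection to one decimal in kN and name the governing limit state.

Bolt shear: A_b = π(20)²/4 = 314.16 mm². φR_n = 0.75 × 579 × 314.16 × 8 × 1 = 1091.4 kN.
Bearing (12 mm plate, F_u = 450 MPa): end bolts L_c = 30 − 22/2 = 19, R_n = min(1.2×19×12×450, 2.4×20×12×450) = 123.12 kN/bolt; interior L_c = 67 − 22 = 45, R_n = 259.2 kN/bolt. φR_n = 0.75 × (2×123.12 + 6×259.2) = 1351.1 kN.
Tension rupture (net): A_n = (182 − 2×24)×12 = 1608 mm² (U = 1.0, A_e = A_n). φR_n = 0.75 × 450 × 1608 = 542.7 kN.
Tension yield (gross): A_g = 182×12 = 2184 mm². φR_n = 0.90 × 300 × 2184 = 589.7 kN.
Governing: min(1091.4, 1351.1, 542.7, 589.7) = 542.7 kN → net-section rupture.

542.7 kN (net-section rupture governs)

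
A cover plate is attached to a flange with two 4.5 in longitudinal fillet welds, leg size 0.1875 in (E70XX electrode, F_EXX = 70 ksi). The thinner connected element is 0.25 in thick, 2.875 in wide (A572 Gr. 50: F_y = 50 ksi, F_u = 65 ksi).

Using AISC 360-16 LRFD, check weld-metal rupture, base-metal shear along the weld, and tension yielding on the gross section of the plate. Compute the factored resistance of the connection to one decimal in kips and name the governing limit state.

Weld metal: throat = 0.707×0.1875 = 0.13256 in, L = 2×4.5 = 9 in. φR_n = 0.75 × 0.6 × 70 × 0.13256 × 9 = 37.6 kips.
Base metal shear (0.25 in plate): yield φR_n = 1.0×0.6×50×0.25×9 = 67.5 kips; rupture φR_n = 0.75×0.6×65×0.25×9 = 65.8 kips; take 65.8 kips (rupture).
Tension yield (gross): A_g = 2.875×0.25 = 0.71875 in². φR_n = 0.90 × 50 × 0.71875 = 32.3 kips.
Governing: min(37.6, 65.8, 32.3) = 32.3 kips → gross-section yield.

32.3 kips (gross-section yield governs)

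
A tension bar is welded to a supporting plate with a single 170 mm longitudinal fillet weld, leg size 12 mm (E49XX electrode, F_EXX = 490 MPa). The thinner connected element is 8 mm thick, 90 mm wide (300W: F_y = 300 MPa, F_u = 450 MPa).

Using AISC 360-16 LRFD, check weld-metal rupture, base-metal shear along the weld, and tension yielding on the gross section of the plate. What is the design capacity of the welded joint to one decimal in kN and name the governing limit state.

Weld metal: throat = 0.707×12 = 8.484 mm, L = 170 mm. φR_n = 0.75 × 0.6 × 490 × 8.484 × 170 = 318.0 kN.
Base metal shear (8 mm plate): yield φR_n = 1.0×0.6×300×8×170 = 244.8 kN; rupture φR_n = 0.75×0.6×450×8×170 = 275.4 kN; take 244.8 kN (yield).
Tension yield (gross): A_g = 90×8 = 720 mm². φR_n = 0.90 × 300 × 720 = 194.4 kN.
Governing: min(318.0, 244.8, 194.4) = 194.4 kN → gross-section yield.

194.4 kN (gross-section yield governs)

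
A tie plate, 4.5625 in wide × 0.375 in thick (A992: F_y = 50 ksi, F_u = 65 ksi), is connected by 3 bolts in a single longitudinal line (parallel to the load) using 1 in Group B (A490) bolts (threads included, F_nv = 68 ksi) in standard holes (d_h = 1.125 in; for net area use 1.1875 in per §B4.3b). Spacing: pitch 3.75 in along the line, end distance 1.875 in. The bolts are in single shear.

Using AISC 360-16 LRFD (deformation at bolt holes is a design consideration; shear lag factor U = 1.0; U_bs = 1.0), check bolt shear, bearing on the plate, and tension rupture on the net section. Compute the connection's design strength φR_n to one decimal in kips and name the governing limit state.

61.7 kips (net-section rupture governs)

Bolt shear: A_b = π(1)²/4 = 0.7854 in². φR_n = 0.75 × 68 × 0.7854 × 3 × 1 = 120.2 kips.
Bearing (0.375 in plate, F_u = 65 ksi): end bolts L_c = 1.875 − 1.125/2 = 1.3125, R_n = min(1.2×1.3125×0.375×65, 2.4×1×0.375×65) = 38.391 kips/bolt; interior L_c = 3.75 − 1.125 = 2.625, R_n = 58.5 kips/bolt. φR_n = 0.75 × (1×38.391 + 2×58.5) = 116.5 kips.
Tension rupture (net): A_n = (4.5625 − 1×1.1875)×0.375 = 1.2656 in² (U = 1.0, A_e = A_n). φR_n = 0.75 × 65 × 1.2656 = 61.7 kips.
Governing: min(120.2, 116.5, 61.7) = 61.7 kips → net-section rupture.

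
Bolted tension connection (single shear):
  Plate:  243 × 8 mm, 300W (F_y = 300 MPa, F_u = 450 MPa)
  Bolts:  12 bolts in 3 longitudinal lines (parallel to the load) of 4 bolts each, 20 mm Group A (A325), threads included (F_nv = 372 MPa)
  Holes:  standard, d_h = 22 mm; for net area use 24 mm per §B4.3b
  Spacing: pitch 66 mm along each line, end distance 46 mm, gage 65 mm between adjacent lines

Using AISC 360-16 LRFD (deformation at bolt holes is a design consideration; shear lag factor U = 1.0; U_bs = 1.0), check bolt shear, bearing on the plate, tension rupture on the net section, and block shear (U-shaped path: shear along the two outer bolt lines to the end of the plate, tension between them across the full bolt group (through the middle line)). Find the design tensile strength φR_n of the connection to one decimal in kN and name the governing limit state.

Bolt shear: A_b = π(20)²/4 = 314.16 mm². φR_n = 0.75 × 372 × 314.16 × 12 × 1 = 1051.8 kN.
Bearing (8 mm plate, F_u = 450 MPa): end bolts L_c = 46 − 22/2 = 35, R_n = min(1.2×35×8×450, 2.4×20×8×450) = 151.2 kN/bolt; interior L_c = 66 − 22 = 44, R_n = 172.8 kN/bolt. φR_n = 0.75 × (3×151.2 + 9×172.8) = 1506.6 kN.
Tension rupture (net): A_n = (243 − 3×24)×8 = 1368 mm² (U = 1.0, A_e = A_n). φR_n = 0.75 × 450 × 1368 = 461.7 kN.
Block shear: shear path 2×[46+3×66] = 2×244 mm, A_gv = 3904, A_nv = 2×(244 − 3.5×24)×8 = 2560 mm²; tension across gage: (130 − 2×24)×8 = 656 mm². R_n = min(0.6×450×2560, 0.6×300×3904) + 1.0×450×656 = min(691.2, 702.72) + 295.2 = 986.4 kN. φR_n = 0.75 × 986.4 = 739.8 kN.
Governing: min(1051.8, 1506.6, 461.7, 739.8) = 461.7 kN → net-section rupture.

461.7 kN (net-section rupture governs)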